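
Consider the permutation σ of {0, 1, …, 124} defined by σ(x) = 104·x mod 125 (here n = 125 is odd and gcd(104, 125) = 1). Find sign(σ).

+1

Trace 66: π^k(66) = [66, 114, 106, 24, 121, 84, 111] for k=0..6.
π_104 has 7 disjoint cycles with lengths [50, 50, 10, 10, 2, 2, 1] on {0,…,124}.
n − c = 125 − 7 = 118; sign = (−1)^118 = +1.
Check: (104/125) = +1 by Zolotarev.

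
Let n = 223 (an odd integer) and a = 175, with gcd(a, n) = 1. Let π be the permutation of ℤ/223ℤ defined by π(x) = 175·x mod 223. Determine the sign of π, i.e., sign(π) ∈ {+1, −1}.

Trace 83: π^k(83) = [83, 30, 121, 213, 34, 152, 63] for k=0..6.
π_175 has 3 disjoint cycles with lengths [111, 111, 1] on {0,…,222}.
223 − 3 = 220 transpositions; sign(π) = (−1)^220 = +1.
The Jacobi symbol (175|223) = +1 (Zolotarev) agrees.

+1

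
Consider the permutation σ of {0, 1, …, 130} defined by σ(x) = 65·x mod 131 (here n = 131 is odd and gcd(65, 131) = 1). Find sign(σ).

Start at x=48: 48 → 107 → 12 → 125 → 3 → 64 → 99 → … (one orbit).
Cycle type of π: 65×2 + 1; total 3 cycles.
With 3 cycles on 131 points, sign = (−1)^{131−3} = +1.

+1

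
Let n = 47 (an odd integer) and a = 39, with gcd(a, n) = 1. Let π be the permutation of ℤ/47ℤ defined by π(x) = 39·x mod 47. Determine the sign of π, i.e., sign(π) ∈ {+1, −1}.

Start at x=14: 14 → 29 → 3 → 23 → 4 → 15 → 21 → … (one orbit).
Decompose π into cycles: lengths [46, 1] (2 cycles, including the fixed point 0).
sign(π) = (−1)^{n − #cycles} = (−1)^{47−2} = (−1)^45 = -1.
Zolotarev: (39|47) = -1, matching the cycle-count sign.

-1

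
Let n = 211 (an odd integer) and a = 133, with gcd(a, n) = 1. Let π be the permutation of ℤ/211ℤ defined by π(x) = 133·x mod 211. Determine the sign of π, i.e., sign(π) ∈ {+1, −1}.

-1

Orbit of 96 under x↦133x: [96, 108, 16, 18, 73, 3, 188]… (length divides ord_211(133)).
Cycle lengths of π_133 on ℤ/211ℤ: [210, 1]; 2 cycles in total.
n − c = 211 − 2 = 209; sign = (−1)^209 = -1.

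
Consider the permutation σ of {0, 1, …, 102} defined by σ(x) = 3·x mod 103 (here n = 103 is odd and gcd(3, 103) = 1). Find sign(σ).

-1

Orbit of 79 under x↦3x: [79, 31, 93, 73, 13, 39, 14]… (length divides ord_103(3)).
π_3 has 4 disjoint cycles with lengths [34, 34, 34, 1] on {0,…,102}.
4 cycles on 103: each ℓ→(−1)^(ℓ−1), product (−1)^99 = -1.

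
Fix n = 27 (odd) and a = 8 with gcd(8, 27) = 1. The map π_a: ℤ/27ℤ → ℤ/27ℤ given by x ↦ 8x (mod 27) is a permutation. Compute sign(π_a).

Trace 26: π^k(26) = [26, 19, 17, 1, 8, 10] for k=0..5.
π_8 has 8 disjoint cycles with lengths [6, 6, 6, 2, 2, 2, 2, 1] on {0,…,26}.
Σ(ℓ_i−1) = 27−8 = 19; sign = (−1)^19 = -1.
The Jacobi symbol (8|27) = -1 (Zolotarev) agrees.

-1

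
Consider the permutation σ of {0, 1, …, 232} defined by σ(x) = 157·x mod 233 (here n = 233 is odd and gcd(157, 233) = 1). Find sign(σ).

Start at x=157: 157 → 184 → 229 → 71 → 196 → 16 → 182 → … (one orbit).
π_157 has 5 disjoint cycles with lengths [58, 58, 58, 58, 1] on {0,…,232}.
233 − 5 = 228 transpositions; sign(π) = (−1)^228 = +1.
Zolotarev: (157|233) = +1, matching the cycle-count sign.

+1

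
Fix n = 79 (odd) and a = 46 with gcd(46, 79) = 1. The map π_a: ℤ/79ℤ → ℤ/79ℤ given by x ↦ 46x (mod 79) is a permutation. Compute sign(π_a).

Trace 21: π^k(21) = [21, 18, 38, 10, 65, 67, 1] for k=0..6.
7 cycles of lengths [13, 13, 13, 13, 13, 13, 1].
79 − 7 = 72 transpositions; sign(π) = (−1)^72 = +1.
Check: (46/79) = +1 by Zolotarev.

+1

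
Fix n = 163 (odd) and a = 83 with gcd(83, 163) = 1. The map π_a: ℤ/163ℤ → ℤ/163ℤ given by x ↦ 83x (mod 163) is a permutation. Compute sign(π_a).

Trace 134: π^k(134) = [134, 38, 57, 4, 6, 9, 95] for k=0..6.
Cycle type of π: 81×2 + 1; total 3 cycles.
163 − 3 = 160 transpositions; sign(π) = (−1)^160 = +1.
Via Zolotarev, sign(π_{83}) = (83|163) = +1.

+1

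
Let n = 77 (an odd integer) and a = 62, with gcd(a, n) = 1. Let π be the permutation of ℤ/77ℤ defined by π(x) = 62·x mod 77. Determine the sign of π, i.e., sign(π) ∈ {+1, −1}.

+1

Orbit of 41 under x↦62x: [41, 1, 62, 71, 13, 36, 76]… (length divides ord_77(62)).
Cycle type of π: 10×7 + 2×3 + 1; total 11 cycles.
n − c = 77 − 11 = 66; sign = (−1)^66 = +1.
Check: (62/77) = +1 by Zolotarev.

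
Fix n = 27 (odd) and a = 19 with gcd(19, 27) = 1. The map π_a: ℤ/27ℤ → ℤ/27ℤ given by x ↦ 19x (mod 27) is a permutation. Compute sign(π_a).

+1

Orbit of 10 under x↦19x: [10, 1, 19]… (length divides ord_27(19)).
π_19 has 15 disjoint cycles with lengths [3, 3, 3, 3, 3, 3, 1, 1, 1, 1, 1, 1, 1, 1, 1] on {0,…,26}.
n − c = 27 − 15 = 12; sign = (−1)^12 = +1.
Check: (19/27) = +1 by Zolotarev.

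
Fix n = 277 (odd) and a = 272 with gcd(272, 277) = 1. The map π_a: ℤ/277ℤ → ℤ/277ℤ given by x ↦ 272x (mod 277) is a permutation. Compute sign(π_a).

Trace 179: π^k(179) = [179, 213, 43, 62, 244, 165, 6] for k=0..6.
π_272 has 2 disjoint cycles with lengths [276, 1] on {0,…,276}.
Σ(ℓ_i−1) = 277−2 = 275; sign = (−1)^275 = -1.
The Jacobi symbol (272|277) = -1 (Zolotarev) agrees.

-1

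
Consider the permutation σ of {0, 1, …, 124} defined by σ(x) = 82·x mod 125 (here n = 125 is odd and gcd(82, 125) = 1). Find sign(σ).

-1

Orbit of 124 under x↦82x: [124, 43, 26, 7, 74, 68, 76]… (length divides ord_125(82)).
The orbit structure of x ↦ 82x mod 125: 12 orbits of sizes [20, 20, 20, 20, 20, 4, 4, 4, 4, 4, 4, 1].
Σ(ℓ_i−1) = 125−12 = 113; sign = (−1)^113 = -1.
(82|125)_J = -1 (Zolotarev's lemma cross-check).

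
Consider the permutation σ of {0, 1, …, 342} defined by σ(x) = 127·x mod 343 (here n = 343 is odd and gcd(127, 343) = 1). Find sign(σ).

+1

Trace 127: π^k(127) = [127, 8, 330, 64, 239, 169, 197] for k=0..6.
19 cycles of lengths [49, 49, 49, 49, 49, 49, 7, 7, 7, 7, 7, 7, 1, 1, 1, 1, 1, 1, 1].
343 − 19 = 324 transpositions; sign(π) = (−1)^324 = +1.
(127|343)_J = +1 (Zolotarev's lemma cross-check).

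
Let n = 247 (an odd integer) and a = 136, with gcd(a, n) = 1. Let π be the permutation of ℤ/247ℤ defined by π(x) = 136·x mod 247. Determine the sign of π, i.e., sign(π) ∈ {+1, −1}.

+1

Trace 167: π^k(167) = [167, 235, 97, 101, 151, 35, 67] for k=0..6.
Decompose π into cycles: lengths [36, 36, 36, 36, 36, 36, 18, 12, 1] (9 cycles, including the fixed point 0).
247 − 9 = 238 transpositions; sign(π) = (−1)^238 = +1.
Zolotarev: (136|247) = +1, matching the cycle-count sign.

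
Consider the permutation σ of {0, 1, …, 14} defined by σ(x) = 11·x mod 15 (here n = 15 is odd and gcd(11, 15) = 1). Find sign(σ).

Orbit of 11 under x↦11x: [11, 1]… (length divides ord_15(11)).
Decompose π into cycles: lengths [2, 2, 2, 2, 2, 1, 1, 1, 1, 1] (10 cycles, including the fixed point 0).
n − c = 15 − 10 = 5; sign = (−1)^5 = -1.

-1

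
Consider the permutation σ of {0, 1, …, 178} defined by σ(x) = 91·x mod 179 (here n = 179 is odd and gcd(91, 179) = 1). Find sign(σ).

Start at x=92: 92 → 138 → 28 → 42 → 63 → 5 → 97 → … (one orbit).
The orbit structure of x ↦ 91x mod 179: 2 orbits of sizes [178, 1].
With 2 cycles on 179 points, sign = (−1)^{179−2} = -1.

-1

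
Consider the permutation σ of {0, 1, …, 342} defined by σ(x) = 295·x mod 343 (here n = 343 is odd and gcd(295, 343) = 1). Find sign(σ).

Trace 197: π^k(197) = [197, 148, 99, 50, 1, 295, 246] for k=0..6.
91 cycles of lengths [7, 7, 7, 7, 7, 7, 7, 7, 7, 7, 7, 7, 7, 7, 7, 7, 7, 7, 7, 7, 7, 7, 7, 7, 7, 7, 7, 7, 7, 7, 7, 7, 7, 7, 7, 7, 7, 7, 7, 7, 7, 7, 1, 1, 1, 1, 1, 1, 1, 1, 1, 1, 1, 1, 1, 1, 1, 1, 1, 1, 1, 1, 1, 1, 1, 1, 1, 1, 1, 1, 1, 1, 1, 1, 1, 1, 1, 1, 1, 1, 1, 1, 1, 1, 1, 1, 1, 1, 1, 1, 1].
Σ(ℓ_i−1) = 343−91 = 252; sign = (−1)^252 = +1.

+1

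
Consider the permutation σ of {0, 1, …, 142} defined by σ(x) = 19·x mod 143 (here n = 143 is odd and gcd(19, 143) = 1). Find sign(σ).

Trace 25: π^k(25) = [25, 46, 16, 18, 56, 63, 53] for k=0..6.
Decompose π into cycles: lengths [60, 60, 12, 10, 1] (5 cycles, including the fixed point 0).
With 5 cycles on 143 points, sign = (−1)^{143−5} = +1.
(19|143)_J = +1 (Zolotarev's lemma cross-check).

+1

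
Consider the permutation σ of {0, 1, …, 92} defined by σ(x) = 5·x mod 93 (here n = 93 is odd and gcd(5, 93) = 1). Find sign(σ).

Start at x=5: 5 → 25 → 32 → 67 → 56 → 1 → 5 (one orbit).
Decompose π into cycles: lengths [6, 6, 6, 6, 6, 6, 6, 6, 6, 6, 3, 3, 3, 3, 3, 3, 3, 3, 3, 3, 2, 1] (22 cycles, including the fixed point 0).
Σ(ℓ_i−1) = 93−22 = 71; sign = (−1)^71 = -1.
Zolotarev: (5|93) = -1, matching the cycle-count sign.

-1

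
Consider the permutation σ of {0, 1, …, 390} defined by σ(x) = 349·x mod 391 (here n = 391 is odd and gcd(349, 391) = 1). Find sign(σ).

Orbit of 220 under x↦349x: [220, 144, 208, 257, 154, 179, 302]… (length divides ord_391(349)).
The orbit structure of x ↦ 349x mod 391: 9 orbits of sizes [88, 88, 88, 88, 11, 11, 8, 8, 1].
With 9 cycles on 391 points, sign = (−1)^{391−9} = +1.

+1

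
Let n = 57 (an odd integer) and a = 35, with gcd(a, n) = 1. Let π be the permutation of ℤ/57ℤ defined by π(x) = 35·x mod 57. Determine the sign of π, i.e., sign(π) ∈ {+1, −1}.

-1

Orbit of 28 under x↦35x: [28, 11, 43, 23, 7, 17, 25]… (length divides ord_57(35)).
Decompose π into cycles: lengths [18, 18, 9, 9, 2, 1] (6 cycles, including the fixed point 0).
n − c = 57 − 6 = 51; sign = (−1)^51 = -1.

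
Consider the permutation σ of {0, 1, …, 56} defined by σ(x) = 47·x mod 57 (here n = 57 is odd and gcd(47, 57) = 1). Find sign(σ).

-1

Trace 7: π^k(7) = [7, 44, 16, 11, 4, 17, 1] for k=0..6.
Cycle lengths of π_47 on ℤ/57ℤ: [18, 18, 9, 9, 2, 1]; 6 cycles in total.
57 − 6 = 51 transpositions; sign(π) = (−1)^51 = -1.
Via Zolotarev, sign(π_{47}) = (47|57) = -1.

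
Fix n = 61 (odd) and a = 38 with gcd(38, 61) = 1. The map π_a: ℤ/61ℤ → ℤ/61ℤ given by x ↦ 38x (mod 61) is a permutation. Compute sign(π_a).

Start at x=41: 41 → 33 → 34 → 11 → 52 → 24 → 58 → … (one orbit).
Cycle type of π: 20×3 + 1; total 4 cycles.
Σ(ℓ_i−1) = 61−4 = 57; sign = (−1)^57 = -1.

-1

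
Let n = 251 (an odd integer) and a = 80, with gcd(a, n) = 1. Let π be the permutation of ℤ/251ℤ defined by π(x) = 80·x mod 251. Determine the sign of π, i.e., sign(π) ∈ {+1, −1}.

+1

Trace 123: π^k(123) = [123, 51, 64, 100, 219, 201, 16] for k=0..6.
Cycle type of π: 25×10 + 1; total 11 cycles.
251 − 11 = 240 transpositions; sign(π) = (−1)^240 = +1.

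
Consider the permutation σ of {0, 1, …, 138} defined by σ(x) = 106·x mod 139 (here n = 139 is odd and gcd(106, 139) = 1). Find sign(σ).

+1

Trace 65: π^k(65) = [65, 79, 34, 129, 52, 91, 55] for k=0..6.
Decompose π into cycles: lengths [23, 23, 23, 23, 23, 23, 1] (7 cycles, including the fixed point 0).
With 7 cycles on 139 points, sign = (−1)^{139−7} = +1.
The Jacobi symbol (106|139) = +1 (Zolotarev) agrees.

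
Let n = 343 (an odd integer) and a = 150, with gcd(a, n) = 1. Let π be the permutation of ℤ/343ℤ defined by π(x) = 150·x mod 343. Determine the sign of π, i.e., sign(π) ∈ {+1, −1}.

Trace 74: π^k(74) = [74, 124, 78, 38, 212, 244, 242] for k=0..6.
Decompose π into cycles: lengths [294, 42, 6, 1] (4 cycles, including the fixed point 0).
With 4 cycles on 343 points, sign = (−1)^{343−4} = -1.
Check: (150/343) = -1 by Zolotarev.

-1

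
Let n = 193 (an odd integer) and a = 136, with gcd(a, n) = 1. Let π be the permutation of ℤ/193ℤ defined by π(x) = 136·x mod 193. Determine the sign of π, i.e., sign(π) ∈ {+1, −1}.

Start at x=15: 15 → 110 → 99 → 147 → 113 → 121 → 51 → … (one orbit).
The orbit structure of x ↦ 136x mod 193: 2 orbits of sizes [192, 1].
With 2 cycles on 193 points, sign = (−1)^{193−2} = -1.

-1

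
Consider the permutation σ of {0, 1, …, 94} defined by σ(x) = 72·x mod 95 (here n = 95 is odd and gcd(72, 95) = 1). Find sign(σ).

+1

Orbit of 9 under x↦72x: [9, 78, 11, 32, 24, 18, 61]… (length divides ord_95(72)).
Decompose π into cycles: lengths [36, 36, 18, 4, 1] (5 cycles, including the fixed point 0).
With 5 cycles on 95 points, sign = (−1)^{95−5} = +1.
Via Zolotarev, sign(π_{72}) = (72|95) = +1.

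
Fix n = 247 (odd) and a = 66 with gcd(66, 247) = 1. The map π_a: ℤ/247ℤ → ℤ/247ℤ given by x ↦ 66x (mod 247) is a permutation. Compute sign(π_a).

Orbit of 66 under x↦66x: [66, 157, 235, 196, 92, 144, 118]… (length divides ord_247(66)).
Cycle lengths of π_66 on ℤ/247ℤ: [9, 9, 9, 9, 9, 9, 9, 9, 9, 9, 9, 9, 9, 9, 9, 9, 9, 9, 9, 9, 9, 9, 9, 9, 9, 9, 1, 1, 1, 1, 1, 1, 1, 1, 1, 1, 1, 1, 1]; 39 cycles in total.
39 cycles on 247: each ℓ→(−1)^(ℓ−1), product (−1)^208 = +1.

+1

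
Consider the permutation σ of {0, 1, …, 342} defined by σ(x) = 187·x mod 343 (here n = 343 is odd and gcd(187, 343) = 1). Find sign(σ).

-1

Trace 299: π^k(299) = [299, 4, 62, 275, 318, 127, 82] for k=0..6.
π_187 has 4 disjoint cycles with lengths [294, 42, 6, 1] on {0,…,342}.
n − c = 343 − 4 = 339; sign = (−1)^339 = -1.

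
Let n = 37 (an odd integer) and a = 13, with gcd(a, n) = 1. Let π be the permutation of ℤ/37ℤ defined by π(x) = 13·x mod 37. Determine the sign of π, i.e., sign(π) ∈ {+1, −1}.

Start at x=2: 2 → 26 → 5 → 28 → 31 → 33 → 22 → … (one orbit).
Decompose π into cycles: lengths [36, 1] (2 cycles, including the fixed point 0).
2 cycles on 37: each ℓ→(−1)^(ℓ−1), product (−1)^35 = -1.

-1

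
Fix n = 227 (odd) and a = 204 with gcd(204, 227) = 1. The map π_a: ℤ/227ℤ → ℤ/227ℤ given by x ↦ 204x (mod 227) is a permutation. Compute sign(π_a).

-1

Start at x=36: 36 → 80 → 203 → 98 → 16 → 86 → 65 → … (one orbit).
Decompose π into cycles: lengths [226, 1] (2 cycles, including the fixed point 0).
sign(π) = (−1)^{n − #cycles} = (−1)^{227−2} = (−1)^225 = -1.
Check: (204/227) = -1 by Zolotarev.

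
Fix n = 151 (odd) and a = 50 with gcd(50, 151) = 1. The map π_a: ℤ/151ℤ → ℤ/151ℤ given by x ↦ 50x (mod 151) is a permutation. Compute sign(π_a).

+1

Trace 8: π^k(8) = [8, 98, 68, 78, 125, 59, 81] for k=0..6.
Decompose π into cycles: lengths [25, 25, 25, 25, 25, 25, 1] (7 cycles, including the fixed point 0).
151 − 7 = 144 transpositions; sign(π) = (−1)^144 = +1.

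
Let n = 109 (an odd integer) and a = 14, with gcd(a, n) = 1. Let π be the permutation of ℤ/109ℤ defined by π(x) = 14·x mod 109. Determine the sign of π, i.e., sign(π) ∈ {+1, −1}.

-1

Trace 48: π^k(48) = [48, 18, 34, 40, 15, 101, 106] for k=0..6.
Decompose π into cycles: lengths [108, 1] (2 cycles, including the fixed point 0).
sign(π) = (−1)^{n − #cycles} = (−1)^{109−2} = (−1)^107 = -1.
(14|109)_J = -1 (Zolotarev's lemma cross-check).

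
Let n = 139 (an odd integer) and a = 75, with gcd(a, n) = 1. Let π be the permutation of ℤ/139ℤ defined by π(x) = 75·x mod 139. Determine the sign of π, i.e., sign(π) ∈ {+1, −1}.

Trace 1: π^k(1) = [1, 75, 65, 10, 55, 94, 100] for k=0..6.
4 cycles of lengths [46, 46, 46, 1].
sign(π) = (−1)^{n − #cycles} = (−1)^{139−4} = (−1)^135 = -1.
Via Zolotarev, sign(π_{75}) = (75|139) = -1.

-1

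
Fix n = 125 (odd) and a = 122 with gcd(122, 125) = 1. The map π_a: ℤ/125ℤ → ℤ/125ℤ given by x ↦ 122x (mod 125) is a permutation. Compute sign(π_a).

-1

Trace 82: π^k(82) = [82, 4, 113, 36, 17, 74, 28] for k=0..6.
Cycle lengths of π_122 on ℤ/125ℤ: [100, 20, 4, 1]; 4 cycles in total.
125 − 4 = 121 transpositions; sign(π) = (−1)^121 = -1.
(122|125)_J = -1 (Zolotarev's lemma cross-check).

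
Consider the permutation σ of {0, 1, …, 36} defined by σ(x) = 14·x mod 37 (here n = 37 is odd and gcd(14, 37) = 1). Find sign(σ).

Orbit of 36 under x↦14x: [36, 23, 26, 31, 27, 8, 1]… (length divides ord_37(14)).
4 cycles of lengths [12, 12, 12, 1].
sign(π) = (−1)^{n − #cycles} = (−1)^{37−4} = (−1)^33 = -1.
The Jacobi symbol (14|37) = -1 (Zolotarev) agrees.

-1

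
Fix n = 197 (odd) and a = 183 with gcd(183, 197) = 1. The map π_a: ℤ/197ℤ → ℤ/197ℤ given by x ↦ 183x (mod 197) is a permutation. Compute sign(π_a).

-1

Start at x=196: 196 → 14 → 1 → 183 → 196 (one orbit).
Decompose π into cycles: lengths [4, 4, 4, 4, 4, 4, 4, 4, 4, 4, 4, 4, 4, 4, 4, 4, 4, 4, 4, 4, 4, 4, 4, 4, 4, 4, 4, 4, 4, 4, 4, 4, 4, 4, 4, 4, 4, 4, 4, 4, 4, 4, 4, 4, 4, 4, 4, 4, 4, 1] (50 cycles, including the fixed point 0).
With 50 cycles on 197 points, sign = (−1)^{197−50} = -1.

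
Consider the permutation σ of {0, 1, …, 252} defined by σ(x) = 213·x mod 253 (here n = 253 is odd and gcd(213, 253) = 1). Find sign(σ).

Trace 82: π^k(82) = [82, 9, 146, 232, 81, 49, 64] for k=0..6.
π_213 has 9 disjoint cycles with lengths [55, 55, 55, 55, 11, 11, 5, 5, 1] on {0,…,252}.
sign(π) = (−1)^{n − #cycles} = (−1)^{253−9} = (−1)^244 = +1.

+1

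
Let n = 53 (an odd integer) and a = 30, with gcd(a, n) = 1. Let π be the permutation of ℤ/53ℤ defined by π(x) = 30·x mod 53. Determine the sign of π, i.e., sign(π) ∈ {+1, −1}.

-1

Trace 1: π^k(1) = [1, 30, 52, 23] for k=0..3.
The orbit structure of x ↦ 30x mod 53: 14 orbits of sizes [4, 4, 4, 4, 4, 4, 4, 4, 4, 4, 4, 4, 4, 1].
With 14 cycles on 53 points, sign = (−1)^{53−14} = -1.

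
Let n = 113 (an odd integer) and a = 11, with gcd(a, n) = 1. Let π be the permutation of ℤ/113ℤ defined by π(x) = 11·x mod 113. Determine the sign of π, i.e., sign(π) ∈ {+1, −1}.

Orbit of 83 under x↦11x: [83, 9, 99, 72, 1, 11, 8]… (length divides ord_113(11)).
3 cycles of lengths [56, 56, 1].
113 − 3 = 110 transpositions; sign(π) = (−1)^110 = +1.

+1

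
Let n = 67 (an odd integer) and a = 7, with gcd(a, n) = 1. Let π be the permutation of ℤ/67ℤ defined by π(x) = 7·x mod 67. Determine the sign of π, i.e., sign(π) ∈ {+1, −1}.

Trace 35: π^k(35) = [35, 44, 40, 12, 17, 52, 29] for k=0..6.
2 cycles of lengths [66, 1].
sign(π) = (−1)^{n − #cycles} = (−1)^{67−2} = (−1)^65 = -1.

-1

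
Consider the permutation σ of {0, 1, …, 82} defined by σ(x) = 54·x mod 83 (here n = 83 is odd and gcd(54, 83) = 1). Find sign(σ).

Start at x=49: 49 → 73 → 41 → 56 → 36 → 35 → 64 → … (one orbit).
Cycle lengths of π_54 on ℤ/83ℤ: [82, 1]; 2 cycles in total.
n − c = 83 − 2 = 81; sign = (−1)^81 = -1.

-1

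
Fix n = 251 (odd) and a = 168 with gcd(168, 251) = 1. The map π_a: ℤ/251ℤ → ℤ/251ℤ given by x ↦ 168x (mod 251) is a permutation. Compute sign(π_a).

-1

Orbit of 225 under x↦168x: [225, 150, 100, 234, 156, 104, 153]… (length divides ord_251(168)).
2 cycles of lengths [250, 1].
2 cycles on 251: each ℓ→(−1)^(ℓ−1), product (−1)^249 = -1.
Via Zolotarev, sign(π_{168}) = (168|251) = -1.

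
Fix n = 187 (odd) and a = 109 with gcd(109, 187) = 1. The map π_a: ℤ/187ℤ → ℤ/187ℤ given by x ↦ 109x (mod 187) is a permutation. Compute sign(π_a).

Trace 10: π^k(10) = [10, 155, 65, 166, 142, 144, 175] for k=0..6.
The orbit structure of x ↦ 109x mod 187: 17 orbits of sizes [16, 16, 16, 16, 16, 16, 16, 16, 16, 16, 16, 2, 2, 2, 2, 2, 1].
sign(π) = (−1)^{n − #cycles} = (−1)^{187−17} = (−1)^170 = +1.

+1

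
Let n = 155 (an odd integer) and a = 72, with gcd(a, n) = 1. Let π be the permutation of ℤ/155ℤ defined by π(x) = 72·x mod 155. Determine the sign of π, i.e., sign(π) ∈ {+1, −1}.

-1

Orbit of 121 under x↦72x: [121, 32, 134, 38, 101, 142, 149]… (length divides ord_155(72)).
The orbit structure of x ↦ 72x mod 155: 6 orbits of sizes [60, 60, 15, 15, 4, 1].
sign(π) = (−1)^{n − #cycles} = (−1)^{155−6} = (−1)^149 = -1.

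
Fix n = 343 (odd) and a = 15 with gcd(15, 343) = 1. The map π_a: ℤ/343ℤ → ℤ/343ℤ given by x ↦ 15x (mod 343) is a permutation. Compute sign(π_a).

+1

Orbit of 260 under x↦15x: [260, 127, 190, 106, 218, 183, 1]… (length divides ord_343(15)).
Cycle lengths of π_15 on ℤ/343ℤ: [49, 49, 49, 49, 49, 49, 7, 7, 7, 7, 7, 7, 1, 1, 1, 1, 1, 1, 1]; 19 cycles in total.
343 − 19 = 324 transpositions; sign(π) = (−1)^324 = +1.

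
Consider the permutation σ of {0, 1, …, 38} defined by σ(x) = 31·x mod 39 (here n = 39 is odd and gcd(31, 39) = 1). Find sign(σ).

Start at x=31: 31 → 25 → 34 → 1 → 31 (one orbit).
π_31 has 12 disjoint cycles with lengths [4, 4, 4, 4, 4, 4, 4, 4, 4, 1, 1, 1] on {0,…,38}.
12 cycles on 39: each ℓ→(−1)^(ℓ−1), product (−1)^27 = -1.
Via Zolotarev, sign(π_{31}) = (31|39) = -1.

-1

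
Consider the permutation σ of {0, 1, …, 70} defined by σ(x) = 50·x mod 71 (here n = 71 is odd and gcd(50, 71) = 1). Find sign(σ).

Start at x=27: 27 → 1 → 50 → 15 → 40 → 12 → 32 → … (one orbit).
Decompose π into cycles: lengths [35, 35, 1] (3 cycles, including the fixed point 0).
3 cycles on 71: each ℓ→(−1)^(ℓ−1), product (−1)^68 = +1.

+1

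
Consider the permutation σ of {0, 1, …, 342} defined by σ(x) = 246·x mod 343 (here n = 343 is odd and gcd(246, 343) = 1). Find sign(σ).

Trace 148: π^k(148) = [148, 50, 295, 197, 99, 1, 246] for k=0..6.
91 cycles of lengths [7, 7, 7, 7, 7, 7, 7, 7, 7, 7, 7, 7, 7, 7, 7, 7, 7, 7, 7, 7, 7, 7, 7, 7, 7, 7, 7, 7, 7, 7, 7, 7, 7, 7, 7, 7, 7, 7, 7, 7, 7, 7, 1, 1, 1, 1, 1, 1, 1, 1, 1, 1, 1, 1, 1, 1, 1, 1, 1, 1, 1, 1, 1, 1, 1, 1, 1, 1, 1, 1, 1, 1, 1, 1, 1, 1, 1, 1, 1, 1, 1, 1, 1, 1, 1, 1, 1, 1, 1, 1, 1].
343 − 91 = 252 transpositions; sign(π) = (−1)^252 = +1.

+1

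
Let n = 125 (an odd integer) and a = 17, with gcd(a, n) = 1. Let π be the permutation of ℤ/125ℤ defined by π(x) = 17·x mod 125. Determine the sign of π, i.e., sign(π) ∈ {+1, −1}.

-1

Orbit of 11 under x↦17x: [11, 62, 54, 43, 106, 52, 9]… (length divides ord_125(17)).
Cycle lengths of π_17 on ℤ/125ℤ: [100, 20, 4, 1]; 4 cycles in total.
125 − 4 = 121 transpositions; sign(π) = (−1)^121 = -1.
Via Zolotarev, sign(π_{17}) = (17|125) = -1.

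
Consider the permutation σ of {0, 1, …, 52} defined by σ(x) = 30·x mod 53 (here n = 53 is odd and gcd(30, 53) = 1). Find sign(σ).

-1

Orbit of 23 under x↦30x: [23, 1, 30, 52]… (length divides ord_53(30)).
π_30 has 14 disjoint cycles with lengths [4, 4, 4, 4, 4, 4, 4, 4, 4, 4, 4, 4, 4, 1] on {0,…,52}.
53 − 14 = 39 transpositions; sign(π) = (−1)^39 = -1.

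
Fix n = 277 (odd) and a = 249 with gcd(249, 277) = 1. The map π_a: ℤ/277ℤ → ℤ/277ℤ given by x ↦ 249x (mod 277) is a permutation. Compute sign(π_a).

Start at x=171: 171 → 198 → 273 → 112 → 188 → 276 → 28 → … (one orbit).
3 cycles of lengths [138, 138, 1].
Σ(ℓ_i−1) = 277−3 = 274; sign = (−1)^274 = +1.
Via Zolotarev, sign(π_{249}) = (249|277) = +1.

+1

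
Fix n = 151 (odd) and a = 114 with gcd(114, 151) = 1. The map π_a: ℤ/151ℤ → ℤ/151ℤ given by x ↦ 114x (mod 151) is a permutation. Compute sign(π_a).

Orbit of 97 under x↦114x: [97, 35, 64, 48, 36, 27, 58]… (length divides ord_151(114)).
π_114 has 2 disjoint cycles with lengths [150, 1] on {0,…,150}.
2 cycles on 151: each ℓ→(−1)^(ℓ−1), product (−1)^149 = -1.

-1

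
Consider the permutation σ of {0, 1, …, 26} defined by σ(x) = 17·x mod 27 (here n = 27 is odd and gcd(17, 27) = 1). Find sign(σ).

-1

Orbit of 19 under x↦17x: [19, 26, 10, 8, 1, 17]… (length divides ord_27(17)).
Cycle type of π: 6×3 + 2×4 + 1; total 8 cycles.
27 − 8 = 19 transpositions; sign(π) = (−1)^19 = -1.
(17|27)_J = -1 (Zolotarev's lemma cross-check).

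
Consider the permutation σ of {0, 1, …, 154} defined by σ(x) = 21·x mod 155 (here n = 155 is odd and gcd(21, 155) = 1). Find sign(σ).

Start at x=71: 71 → 96 → 1 → 21 → 131 → 116 → 111 → … (one orbit).
Cycle type of π: 30×5 + 1×5; total 10 cycles.
n − c = 155 − 10 = 145; sign = (−1)^145 = -1.

-1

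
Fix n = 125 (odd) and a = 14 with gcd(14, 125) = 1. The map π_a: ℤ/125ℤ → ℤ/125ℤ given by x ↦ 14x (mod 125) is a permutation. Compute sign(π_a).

+1

Orbit of 1 under x↦14x: [1, 14, 71, 119, 41, 74, 36]… (length divides ord_125(14)).
The orbit structure of x ↦ 14x mod 125: 7 orbits of sizes [50, 50, 10, 10, 2, 2, 1].
n − c = 125 − 7 = 118; sign = (−1)^118 = +1.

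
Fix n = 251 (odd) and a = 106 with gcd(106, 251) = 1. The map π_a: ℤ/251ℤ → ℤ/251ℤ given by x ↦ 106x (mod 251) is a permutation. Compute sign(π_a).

+1

Trace 152: π^k(152) = [152, 48, 68, 180, 4, 173, 15] for k=0..6.
Cycle lengths of π_106 on ℤ/251ℤ: [125, 125, 1]; 3 cycles in total.
Σ(ℓ_i−1) = 251−3 = 248; sign = (−1)^248 = +1.
Via Zolotarev, sign(π_{106}) = (106|251) = +1.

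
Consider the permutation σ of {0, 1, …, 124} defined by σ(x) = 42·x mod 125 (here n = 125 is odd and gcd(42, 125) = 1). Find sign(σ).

-1

Start at x=32: 32 → 94 → 73 → 66 → 22 → 49 → 58 → … (one orbit).
π_42 has 4 disjoint cycles with lengths [100, 20, 4, 1] on {0,…,124}.
sign(π) = (−1)^{n − #cycles} = (−1)^{125−4} = (−1)^121 = -1.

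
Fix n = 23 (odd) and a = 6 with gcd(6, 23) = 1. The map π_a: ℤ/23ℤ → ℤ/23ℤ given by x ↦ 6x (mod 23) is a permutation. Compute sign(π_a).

Orbit of 12 under x↦6x: [12, 3, 18, 16, 4, 1, 6]… (length divides ord_23(6)).
Decompose π into cycles: lengths [11, 11, 1] (3 cycles, including the fixed point 0).
23 − 3 = 20 transpositions; sign(π) = (−1)^20 = +1.
Check: (6/23) = +1 by Zolotarev.

+1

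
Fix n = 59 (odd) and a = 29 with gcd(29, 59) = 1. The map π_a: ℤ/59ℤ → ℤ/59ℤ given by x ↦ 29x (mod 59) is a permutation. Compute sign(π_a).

Orbit of 7 under x↦29x: [7, 26, 46, 36, 41, 9, 25]… (length divides ord_59(29)).
3 cycles of lengths [29, 29, 1].
With 3 cycles on 59 points, sign = (−1)^{59−3} = +1.
Via Zolotarev, sign(π_{29}) = (29|59) = +1.

+1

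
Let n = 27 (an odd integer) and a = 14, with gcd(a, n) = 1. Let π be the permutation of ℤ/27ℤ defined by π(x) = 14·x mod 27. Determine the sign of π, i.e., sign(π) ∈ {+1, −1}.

Start at x=2: 2 → 1 → 14 → 7 → 17 → 22 → 11 → … (one orbit).
4 cycles of lengths [18, 6, 2, 1].
Σ(ℓ_i−1) = 27−4 = 23; sign = (−1)^23 = -1.
The Jacobi symbol (14|27) = -1 (Zolotarev) agrees.

-1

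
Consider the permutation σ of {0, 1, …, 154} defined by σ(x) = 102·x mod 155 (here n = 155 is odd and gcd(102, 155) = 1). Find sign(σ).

Orbit of 14 under x↦102x: [14, 33, 111, 7, 94, 133, 81]… (length divides ord_155(102)).
Cycle type of π: 60×2 + 15×2 + 4 + 1; total 6 cycles.
6 cycles on 155: each ℓ→(−1)^(ℓ−1), product (−1)^149 = -1.
Check: (102/155) = -1 by Zolotarev.

-1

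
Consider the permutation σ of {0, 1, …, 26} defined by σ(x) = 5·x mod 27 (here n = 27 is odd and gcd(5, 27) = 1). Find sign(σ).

Trace 4: π^k(4) = [4, 20, 19, 14, 16, 26, 22] for k=0..6.
4 cycles of lengths [18, 6, 2, 1].
27 − 4 = 23 transpositions; sign(π) = (−1)^23 = -1.

-1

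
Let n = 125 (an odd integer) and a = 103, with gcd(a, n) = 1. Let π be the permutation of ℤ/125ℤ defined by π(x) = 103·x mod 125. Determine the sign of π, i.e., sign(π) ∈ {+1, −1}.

Trace 112: π^k(112) = [112, 36, 83, 49, 47, 91, 123] for k=0..6.
Cycle lengths of π_103 on ℤ/125ℤ: [100, 20, 4, 1]; 4 cycles in total.
4 cycles on 125: each ℓ→(−1)^(ℓ−1), product (−1)^121 = -1.

-1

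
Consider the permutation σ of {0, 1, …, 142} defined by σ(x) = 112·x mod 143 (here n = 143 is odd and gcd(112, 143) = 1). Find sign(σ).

+1

Start at x=92: 92 → 8 → 38 → 109 → 53 → 73 → 25 → … (one orbit).
11 cycles of lengths [20, 20, 20, 20, 20, 20, 10, 4, 4, 4, 1].
11 cycles on 143: each ℓ→(−1)^(ℓ−1), product (−1)^132 = +1.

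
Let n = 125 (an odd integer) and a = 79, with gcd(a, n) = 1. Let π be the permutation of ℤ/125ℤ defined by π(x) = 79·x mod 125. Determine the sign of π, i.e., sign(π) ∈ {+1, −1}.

Start at x=96: 96 → 84 → 11 → 119 → 26 → 54 → 16 → … (one orbit).
The orbit structure of x ↦ 79x mod 125: 7 orbits of sizes [50, 50, 10, 10, 2, 2, 1].
Σ(ℓ_i−1) = 125−7 = 118; sign = (−1)^118 = +1.

+1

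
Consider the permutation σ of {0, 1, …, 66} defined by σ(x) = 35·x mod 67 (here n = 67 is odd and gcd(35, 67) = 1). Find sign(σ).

Trace 1: π^k(1) = [1, 35, 19, 62, 26, 39, 25] for k=0..6.
Decompose π into cycles: lengths [33, 33, 1] (3 cycles, including the fixed point 0).
Σ(ℓ_i−1) = 67−3 = 64; sign = (−1)^64 = +1.
Zolotarev: (35|67) = +1, matching the cycle-count sign.

+1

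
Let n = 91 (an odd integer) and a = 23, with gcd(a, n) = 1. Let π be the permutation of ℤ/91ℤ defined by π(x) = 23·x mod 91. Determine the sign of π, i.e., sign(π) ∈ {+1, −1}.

+1

Trace 74: π^k(74) = [74, 64, 16, 4, 1, 23] for k=0..5.
17 cycles of lengths [6, 6, 6, 6, 6, 6, 6, 6, 6, 6, 6, 6, 6, 6, 3, 3, 1].
17 cycles on 91: each ℓ→(−1)^(ℓ−1), product (−1)^74 = +1.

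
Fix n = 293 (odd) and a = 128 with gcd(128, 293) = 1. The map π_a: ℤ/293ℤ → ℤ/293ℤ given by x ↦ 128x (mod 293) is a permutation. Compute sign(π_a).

Trace 214: π^k(214) = [214, 143, 138, 84, 204, 35, 85] for k=0..6.
π_128 has 2 disjoint cycles with lengths [292, 1] on {0,…,292}.
With 2 cycles on 293 points, sign = (−1)^{293−2} = -1.
The Jacobi symbol (128|293) = -1 (Zolotarev) agrees.

-1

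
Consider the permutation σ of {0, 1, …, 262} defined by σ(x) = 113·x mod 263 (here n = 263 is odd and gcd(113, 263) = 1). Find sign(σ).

-1

Orbit of 68 under x↦113x: [68, 57, 129, 112, 32, 197, 169]… (length divides ord_263(113)).
Decompose π into cycles: lengths [262, 1] (2 cycles, including the fixed point 0).
2 cycles on 263: each ℓ→(−1)^(ℓ−1), product (−1)^261 = -1.
The Jacobi symbol (113|263) = -1 (Zolotarev) agrees.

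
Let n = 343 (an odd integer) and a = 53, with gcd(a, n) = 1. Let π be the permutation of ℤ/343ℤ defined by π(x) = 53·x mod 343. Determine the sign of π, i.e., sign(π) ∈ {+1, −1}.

Start at x=162: 162 → 11 → 240 → 29 → 165 → 170 → 92 → … (one orbit).
Decompose π into cycles: lengths [147, 147, 21, 21, 3, 3, 1] (7 cycles, including the fixed point 0).
sign(π) = (−1)^{n − #cycles} = (−1)^{343−7} = (−1)^336 = +1.
(53|343)_J = +1 (Zolotarev's lemma cross-check).

+1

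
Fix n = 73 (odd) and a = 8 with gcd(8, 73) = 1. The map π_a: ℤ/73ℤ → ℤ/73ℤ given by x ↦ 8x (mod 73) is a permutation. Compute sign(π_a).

+1

Trace 1: π^k(1) = [1, 8, 64] for k=0..2.
25 cycles of lengths [3, 3, 3, 3, 3, 3, 3, 3, 3, 3, 3, 3, 3, 3, 3, 3, 3, 3, 3, 3, 3, 3, 3, 3, 1].
n − c = 73 − 25 = 48; sign = (−1)^48 = +1.
Via Zolotarev, sign(π_{8}) = (8|73) = +1.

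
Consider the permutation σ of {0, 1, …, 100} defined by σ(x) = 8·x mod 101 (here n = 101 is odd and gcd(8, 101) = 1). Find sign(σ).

-1

Start at x=30: 30 → 38 → 1 → 8 → 64 → 7 → 56 → … (one orbit).
Cycle lengths of π_8 on ℤ/101ℤ: [100, 1]; 2 cycles in total.
2 cycles on 101: each ℓ→(−1)^(ℓ−1), product (−1)^99 = -1.
Via Zolotarev, sign(π_{8}) = (8|101) = -1.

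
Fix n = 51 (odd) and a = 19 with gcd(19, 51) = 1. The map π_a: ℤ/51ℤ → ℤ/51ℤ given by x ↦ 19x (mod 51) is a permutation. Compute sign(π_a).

Trace 4: π^k(4) = [4, 25, 16, 49, 13, 43, 1] for k=0..6.
Decompose π into cycles: lengths [8, 8, 8, 8, 8, 8, 1, 1, 1] (9 cycles, including the fixed point 0).
With 9 cycles on 51 points, sign = (−1)^{51−9} = +1.
(19|51)_J = +1 (Zolotarev's lemma cross-check).

+1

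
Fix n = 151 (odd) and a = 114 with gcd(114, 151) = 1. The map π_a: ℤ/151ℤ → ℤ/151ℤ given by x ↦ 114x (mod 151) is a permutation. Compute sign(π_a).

-1

Trace 19: π^k(19) = [19, 52, 39, 67, 88, 66, 125] for k=0..6.
Cycle lengths of π_114 on ℤ/151ℤ: [150, 1]; 2 cycles in total.
With 2 cycles on 151 points, sign = (−1)^{151−2} = -1.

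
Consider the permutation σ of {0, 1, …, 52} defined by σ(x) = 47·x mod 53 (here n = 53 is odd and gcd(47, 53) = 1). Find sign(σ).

Start at x=28: 28 → 44 → 1 → 47 → 36 → 49 → 24 → … (one orbit).
Cycle type of π: 13×4 + 1; total 5 cycles.
53 − 5 = 48 transpositions; sign(π) = (−1)^48 = +1.
(47|53)_J = +1 (Zolotarev's lemma cross-check).

+1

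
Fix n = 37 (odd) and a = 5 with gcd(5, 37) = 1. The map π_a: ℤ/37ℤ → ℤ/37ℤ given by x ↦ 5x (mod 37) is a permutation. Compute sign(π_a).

-1

Orbit of 22 under x↦5x: [22, 36, 32, 12, 23, 4, 20]… (length divides ord_37(5)).
2 cycles of lengths [36, 1].
2 cycles on 37: each ℓ→(−1)^(ℓ−1), product (−1)^35 = -1.
Zolotarev: (5|37) = -1, matching the cycle-count sign.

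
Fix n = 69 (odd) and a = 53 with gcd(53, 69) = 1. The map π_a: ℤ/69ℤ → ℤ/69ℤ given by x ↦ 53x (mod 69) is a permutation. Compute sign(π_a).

+1

Orbit of 68 under x↦53x: [68, 16, 20, 25, 14, 52, 65]… (length divides ord_69(53)).
π_53 has 5 disjoint cycles with lengths [22, 22, 22, 2, 1] on {0,…,68}.
5 cycles on 69: each ℓ→(−1)^(ℓ−1), product (−1)^64 = +1.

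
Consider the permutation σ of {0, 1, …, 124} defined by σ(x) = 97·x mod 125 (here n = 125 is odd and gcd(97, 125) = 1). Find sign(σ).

Start at x=87: 87 → 64 → 83 → 51 → 72 → 109 → 73 → … (one orbit).
Cycle lengths of π_97 on ℤ/125ℤ: [100, 20, 4, 1]; 4 cycles in total.
sign(π) = (−1)^{n − #cycles} = (−1)^{125−4} = (−1)^121 = -1.
(97|125)_J = -1 (Zolotarev's lemma cross-check).

-1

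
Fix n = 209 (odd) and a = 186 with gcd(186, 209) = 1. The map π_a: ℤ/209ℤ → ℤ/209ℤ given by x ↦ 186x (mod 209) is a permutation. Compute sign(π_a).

Start at x=177: 177 → 109 → 1 → 186 → 111 → 164 → 199 → … (one orbit).
Decompose π into cycles: lengths [18, 18, 18, 18, 18, 18, 18, 18, 18, 18, 18, 2, 2, 2, 2, 2, 1] (17 cycles, including the fixed point 0).
209 − 17 = 192 transpositions; sign(π) = (−1)^192 = +1.
Via Zolotarev, sign(π_{186}) = (186|209) = +1.

+1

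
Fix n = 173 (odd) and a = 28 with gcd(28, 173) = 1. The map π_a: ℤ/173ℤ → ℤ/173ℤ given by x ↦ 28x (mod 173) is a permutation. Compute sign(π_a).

Orbit of 151 under x↦28x: [151, 76, 52, 72, 113, 50, 16]… (length divides ord_173(28)).
Cycle type of π: 172 + 1; total 2 cycles.
n − c = 173 − 2 = 171; sign = (−1)^171 = -1.
The Jacobi symbol (28|173) = -1 (Zolotarev) agrees.

-1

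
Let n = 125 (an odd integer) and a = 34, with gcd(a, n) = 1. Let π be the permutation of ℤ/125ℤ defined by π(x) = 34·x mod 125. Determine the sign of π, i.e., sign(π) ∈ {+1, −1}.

Start at x=61: 61 → 74 → 16 → 44 → 121 → 114 → 1 → … (one orbit).
The orbit structure of x ↦ 34x mod 125: 7 orbits of sizes [50, 50, 10, 10, 2, 2, 1].
125 − 7 = 118 transpositions; sign(π) = (−1)^118 = +1.
Check: (34/125) = +1 by Zolotarev.

+1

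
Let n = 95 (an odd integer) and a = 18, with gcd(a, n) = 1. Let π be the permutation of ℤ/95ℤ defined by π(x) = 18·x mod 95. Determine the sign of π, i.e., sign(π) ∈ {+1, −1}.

+1

Orbit of 18 under x↦18x: [18, 39, 37, 1]… (length divides ord_95(18)).
29 cycles of lengths [4, 4, 4, 4, 4, 4, 4, 4, 4, 4, 4, 4, 4, 4, 4, 4, 4, 4, 4, 2, 2, 2, 2, 2, 2, 2, 2, 2, 1].
n − c = 95 − 29 = 66; sign = (−1)^66 = +1.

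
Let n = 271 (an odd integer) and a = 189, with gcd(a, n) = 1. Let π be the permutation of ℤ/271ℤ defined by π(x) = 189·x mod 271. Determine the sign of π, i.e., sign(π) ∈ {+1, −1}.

-1

Trace 105: π^k(105) = [105, 62, 65, 90, 208, 17, 232] for k=0..6.
Cycle lengths of π_189 on ℤ/271ℤ: [270, 1]; 2 cycles in total.
n − c = 271 − 2 = 269; sign = (−1)^269 = -1.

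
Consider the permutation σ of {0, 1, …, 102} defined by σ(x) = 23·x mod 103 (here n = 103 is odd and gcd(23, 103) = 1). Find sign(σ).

Trace 9: π^k(9) = [9, 1, 23, 14, 13, 93, 79] for k=0..6.
7 cycles of lengths [17, 17, 17, 17, 17, 17, 1].
With 7 cycles on 103 points, sign = (−1)^{103−7} = +1.
Zolotarev: (23|103) = +1, matching the cycle-count sign.

+1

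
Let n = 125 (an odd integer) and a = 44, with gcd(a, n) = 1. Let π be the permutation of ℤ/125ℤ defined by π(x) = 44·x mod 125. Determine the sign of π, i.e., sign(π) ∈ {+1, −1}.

+1

Start at x=6: 6 → 14 → 116 → 104 → 76 → 94 → 11 → … (one orbit).
The orbit structure of x ↦ 44x mod 125: 7 orbits of sizes [50, 50, 10, 10, 2, 2, 1].
With 7 cycles on 125 points, sign = (−1)^{125−7} = +1.
The Jacobi symbol (44|125) = +1 (Zolotarev) agrees.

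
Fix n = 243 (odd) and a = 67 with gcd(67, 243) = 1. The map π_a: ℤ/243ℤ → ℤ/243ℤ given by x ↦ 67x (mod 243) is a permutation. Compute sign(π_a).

+1

Orbit of 76 under x↦67x: [76, 232, 235, 193, 52, 82, 148]… (length divides ord_243(67)).
Cycle type of π: 81×2 + 27×2 + 9×2 + 3×2 + 1×3; total 11 cycles.
243 − 11 = 232 transpositions; sign(π) = (−1)^232 = +1.
Via Zolotarev, sign(π_{67}) = (67|243) = +1.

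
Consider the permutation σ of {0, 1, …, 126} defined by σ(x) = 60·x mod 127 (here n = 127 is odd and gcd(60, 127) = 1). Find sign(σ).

Orbit of 98 under x↦60x: [98, 38, 121, 21, 117, 35, 68]… (length divides ord_127(60)).
Cycle lengths of π_60 on ℤ/127ℤ: [63, 63, 1]; 3 cycles in total.
n − c = 127 − 3 = 124; sign = (−1)^124 = +1.
The Jacobi symbol (60|127) = +1 (Zolotarev) agrees.

+1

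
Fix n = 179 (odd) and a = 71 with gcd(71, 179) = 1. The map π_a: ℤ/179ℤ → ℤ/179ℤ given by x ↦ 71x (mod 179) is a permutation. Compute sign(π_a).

Start at x=158: 158 → 120 → 107 → 79 → 60 → 143 → 129 → … (one orbit).
2 cycles of lengths [178, 1].
Σ(ℓ_i−1) = 179−2 = 177; sign = (−1)^177 = -1.
Check: (71/179) = -1 by Zolotarev.

-1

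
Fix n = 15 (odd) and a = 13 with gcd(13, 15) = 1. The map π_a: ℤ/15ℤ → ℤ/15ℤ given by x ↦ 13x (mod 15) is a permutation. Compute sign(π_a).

-1

Orbit of 13 under x↦13x: [13, 4, 7, 1]… (length divides ord_15(13)).
π_13 has 6 disjoint cycles with lengths [4, 4, 4, 1, 1, 1] on {0,…,14}.
6 cycles on 15: each ℓ→(−1)^(ℓ−1), product (−1)^9 = -1.
Via Zolotarev, sign(π_{13}) = (13|15) = -1.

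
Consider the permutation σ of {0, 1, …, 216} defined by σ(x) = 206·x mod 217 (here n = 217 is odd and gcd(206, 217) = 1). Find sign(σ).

-1

Start at x=131: 131 → 78 → 10 → 107 → 125 → 144 → 152 → … (one orbit).
π_206 has 10 disjoint cycles with lengths [30, 30, 30, 30, 30, 30, 15, 15, 6, 1] on {0,…,216}.
Σ(ℓ_i−1) = 217−10 = 207; sign = (−1)^207 = -1.
(206|217)_J = -1 (Zolotarev's lemma cross-check).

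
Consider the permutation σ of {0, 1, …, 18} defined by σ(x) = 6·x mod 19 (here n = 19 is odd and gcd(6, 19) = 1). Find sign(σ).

Trace 7: π^k(7) = [7, 4, 5, 11, 9, 16, 1] for k=0..6.
π_6 has 3 disjoint cycles with lengths [9, 9, 1] on {0,…,18}.
Σ(ℓ_i−1) = 19−3 = 16; sign = (−1)^16 = +1.
(6|19)_J = +1 (Zolotarev's lemma cross-check).

+1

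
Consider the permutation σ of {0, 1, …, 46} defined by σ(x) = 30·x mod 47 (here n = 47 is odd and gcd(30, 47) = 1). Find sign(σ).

Start at x=27: 27 → 11 → 1 → 30 → 7 → 22 → 2 → … (one orbit).
π_30 has 2 disjoint cycles with lengths [46, 1] on {0,…,46}.
With 2 cycles on 47 points, sign = (−1)^{47−2} = -1.
Zolotarev: (30|47) = -1, matching the cycle-count sign.

-1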